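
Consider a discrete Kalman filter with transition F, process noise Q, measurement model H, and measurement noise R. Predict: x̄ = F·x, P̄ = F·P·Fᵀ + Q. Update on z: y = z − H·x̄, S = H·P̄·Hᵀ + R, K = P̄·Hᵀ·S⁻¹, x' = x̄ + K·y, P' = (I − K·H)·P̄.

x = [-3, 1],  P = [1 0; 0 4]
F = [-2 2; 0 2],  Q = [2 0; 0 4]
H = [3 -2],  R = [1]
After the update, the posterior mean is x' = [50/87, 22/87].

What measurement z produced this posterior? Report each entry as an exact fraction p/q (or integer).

z = [1]

x̄ = F·x = [8, 2]
P̄ = F·P·Fᵀ + Q = [22 16; 16 20]
S = H·P̄·Hᵀ + R = [87]
K = P̄·Hᵀ·S⁻¹ = [34/87; 8/87]
x' − x̄ = [-646/87, -152/87] = K·y
y = (KᵀK)⁻¹·Kᵀ·(x' − x̄) = [-19]
z = y + H·x̄ = [-19] + [20] = [1]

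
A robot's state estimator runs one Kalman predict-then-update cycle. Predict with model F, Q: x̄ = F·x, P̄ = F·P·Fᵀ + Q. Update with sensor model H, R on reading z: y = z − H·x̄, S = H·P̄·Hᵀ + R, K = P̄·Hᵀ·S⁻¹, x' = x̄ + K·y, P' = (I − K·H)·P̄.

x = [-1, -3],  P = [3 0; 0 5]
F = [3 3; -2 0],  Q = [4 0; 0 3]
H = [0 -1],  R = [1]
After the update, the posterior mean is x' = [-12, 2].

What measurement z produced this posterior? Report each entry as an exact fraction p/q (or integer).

z = [-2]

x̄ = F·x = [-12, 2]
P̄ = F·P·Fᵀ + Q = [76 -18; -18 15]
S = H·P̄·Hᵀ + R = [16]
K = P̄·Hᵀ·S⁻¹ = [9/8; -15/16]
x' − x̄ = [0, 0] = K·y
y = (KᵀK)⁻¹·Kᵀ·(x' − x̄) = [0]
z = y + H·x̄ = [0] + [-2] = [-2]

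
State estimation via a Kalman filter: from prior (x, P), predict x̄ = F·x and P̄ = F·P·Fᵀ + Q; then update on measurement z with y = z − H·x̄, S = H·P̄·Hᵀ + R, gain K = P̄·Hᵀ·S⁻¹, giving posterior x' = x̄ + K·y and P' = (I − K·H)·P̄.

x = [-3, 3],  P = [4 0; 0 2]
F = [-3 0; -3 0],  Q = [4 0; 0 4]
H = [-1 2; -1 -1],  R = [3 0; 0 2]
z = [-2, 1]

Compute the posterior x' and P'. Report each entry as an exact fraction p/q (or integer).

x̄ = F·x = [9, 9]
P̄ = F·P·Fᵀ + Q = [40 36; 36 40]
y = z − H·x̄ = [-11, 19]
S = H·P̄·Hᵀ + R = [59 -76; -76 154]
K = P̄·Hᵀ·S⁻¹ = [-424/1655 -1026/1655; 100/331 -114/331]
x' = x̄ + K·y = [13/331, -287/331]
P' = (I − K·H)·P̄ = [1792/1655 52/331; 52/331 176/331]

x' = [13/331, -287/331]
P' = [1792/1655 52/331; 52/331 176/331]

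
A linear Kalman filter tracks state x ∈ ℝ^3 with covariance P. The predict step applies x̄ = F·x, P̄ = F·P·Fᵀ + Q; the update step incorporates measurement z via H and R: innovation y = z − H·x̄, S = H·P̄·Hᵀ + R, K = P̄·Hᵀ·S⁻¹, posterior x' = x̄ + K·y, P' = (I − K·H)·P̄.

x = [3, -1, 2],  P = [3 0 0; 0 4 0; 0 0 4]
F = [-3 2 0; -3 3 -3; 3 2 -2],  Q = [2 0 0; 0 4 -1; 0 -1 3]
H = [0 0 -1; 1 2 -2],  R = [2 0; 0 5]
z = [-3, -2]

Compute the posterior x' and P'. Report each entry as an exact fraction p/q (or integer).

x' = [35804/42047, 48342/42047, 6129/2213]
P' = [320863/42047 -121450/42047 766/2213; -121450/42047 173345/42047 3850/2213; 766/2213 3850/2213 4258/2213]

x̄ = F·x = [-11, -18, 3]
P̄ = F·P·Fᵀ + Q = [45 51 -11; 51 103 20; -11 20 62]
y = z − H·x̄ = [0, 51]
S = H·P̄·Hᵀ + R = [64 95; 95 798]
K = P̄·Hᵀ·S⁻¹ = [-383/2213 9771/42047; -1925/2213 15788/42047; -2129/2213 -10/2213]
x' = x̄ + K·y = [35804/42047, 48342/42047, 6129/2213]
P' = (I − K·H)·P̄ = [320863/42047 -121450/42047 766/2213; -121450/42047 173345/42047 3850/2213; 766/2213 3850/2213 4258/2213]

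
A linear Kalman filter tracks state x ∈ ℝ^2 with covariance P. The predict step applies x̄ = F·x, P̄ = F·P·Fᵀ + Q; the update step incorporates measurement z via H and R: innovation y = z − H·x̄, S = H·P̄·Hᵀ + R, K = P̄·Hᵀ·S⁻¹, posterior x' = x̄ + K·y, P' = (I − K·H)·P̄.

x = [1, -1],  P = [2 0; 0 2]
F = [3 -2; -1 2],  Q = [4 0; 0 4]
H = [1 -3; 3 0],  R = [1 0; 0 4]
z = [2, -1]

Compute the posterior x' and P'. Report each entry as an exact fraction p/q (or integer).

x' = [-2387/9689, -7227/9689]
P' = [4092/9689 1316/9689; 1316/9689 1484/9689]

x̄ = F·x = [5, -3]
P̄ = F·P·Fᵀ + Q = [30 -14; -14 14]
y = z − H·x̄ = [-12, -16]
S = H·P̄·Hᵀ + R = [241 216; 216 274]
K = P̄·Hᵀ·S⁻¹ = [144/9689 3069/9689; -3136/9689 987/9689]
x' = x̄ + K·y = [-2387/9689, -7227/9689]
P' = (I − K·H)·P̄ = [4092/9689 1316/9689; 1316/9689 1484/9689]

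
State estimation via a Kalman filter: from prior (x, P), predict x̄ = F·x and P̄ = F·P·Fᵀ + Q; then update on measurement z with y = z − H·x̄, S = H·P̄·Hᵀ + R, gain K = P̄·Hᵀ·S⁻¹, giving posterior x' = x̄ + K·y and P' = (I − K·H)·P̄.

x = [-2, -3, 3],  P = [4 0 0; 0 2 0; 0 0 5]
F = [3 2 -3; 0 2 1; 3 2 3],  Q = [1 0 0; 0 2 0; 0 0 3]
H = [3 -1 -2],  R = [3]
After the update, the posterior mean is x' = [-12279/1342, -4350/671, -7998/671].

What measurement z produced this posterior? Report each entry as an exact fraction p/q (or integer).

x̄ = F·x = [-21, -3, -3]
P̄ = F·P·Fᵀ + Q = [90 -7 -1; -7 15 23; -1 23 92]
S = H·P̄·Hᵀ + R = [1342]
K = P̄·Hᵀ·S⁻¹ = [279/1342; -41/671; -105/671]
x' − x̄ = [15903/1342, -2337/671, -5985/671] = K·y
y = (KᵀK)⁻¹·Kᵀ·(x' − x̄) = [57]
z = y + H·x̄ = [57] + [-54] = [3]

z = [3]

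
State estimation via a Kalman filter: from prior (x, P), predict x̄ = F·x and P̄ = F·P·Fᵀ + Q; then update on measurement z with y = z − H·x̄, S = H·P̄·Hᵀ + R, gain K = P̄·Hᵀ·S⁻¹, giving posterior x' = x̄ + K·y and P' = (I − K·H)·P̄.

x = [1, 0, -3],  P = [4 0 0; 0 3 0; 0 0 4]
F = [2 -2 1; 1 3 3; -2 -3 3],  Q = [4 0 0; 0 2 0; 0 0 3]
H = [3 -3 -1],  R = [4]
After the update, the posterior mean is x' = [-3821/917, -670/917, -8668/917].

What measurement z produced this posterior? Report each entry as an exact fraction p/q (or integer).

x̄ = F·x = [-1, -8, -11]
P̄ = F·P·Fᵀ + Q = [36 2 14; 2 69 1; 14 1 82]
S = H·P̄·Hᵀ + R = [917]
K = P̄·Hᵀ·S⁻¹ = [88/917; -202/917; -43/917]
x' − x̄ = [-2904/917, 6666/917, 1419/917] = K·y
y = (KᵀK)⁻¹·Kᵀ·(x' − x̄) = [-33]
z = y + H·x̄ = [-33] + [32] = [-1]

z = [-1]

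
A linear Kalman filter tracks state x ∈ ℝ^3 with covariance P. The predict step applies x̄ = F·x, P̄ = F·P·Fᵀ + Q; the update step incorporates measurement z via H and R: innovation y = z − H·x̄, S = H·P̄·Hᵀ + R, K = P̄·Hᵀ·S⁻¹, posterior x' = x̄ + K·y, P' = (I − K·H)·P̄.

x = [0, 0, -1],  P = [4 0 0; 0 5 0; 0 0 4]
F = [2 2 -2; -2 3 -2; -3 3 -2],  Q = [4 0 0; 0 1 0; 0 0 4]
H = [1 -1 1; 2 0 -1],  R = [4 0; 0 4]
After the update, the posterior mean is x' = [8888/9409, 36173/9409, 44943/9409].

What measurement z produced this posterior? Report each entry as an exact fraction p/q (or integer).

z = [2, -3]

x̄ = F·x = [2, 2, 2]
P̄ = F·P·Fᵀ + Q = [56 30 22; 30 78 85; 22 85 101]
S = H·P̄·Hᵀ + R = [53 58; 58 241]
K = P̄·Hᵀ·S⁻¹ = [6348/9409 1986/9409; 10367/9409 -3471/9409; 12464/9409 -5225/9409]
x' − x̄ = [-9930/9409, 17355/9409, 26125/9409] = K·y
y = (KᵀK)⁻¹·Kᵀ·(x' − x̄) = [0, -5]
z = y + H·x̄ = [0, -5] + [2, 2] = [2, -3]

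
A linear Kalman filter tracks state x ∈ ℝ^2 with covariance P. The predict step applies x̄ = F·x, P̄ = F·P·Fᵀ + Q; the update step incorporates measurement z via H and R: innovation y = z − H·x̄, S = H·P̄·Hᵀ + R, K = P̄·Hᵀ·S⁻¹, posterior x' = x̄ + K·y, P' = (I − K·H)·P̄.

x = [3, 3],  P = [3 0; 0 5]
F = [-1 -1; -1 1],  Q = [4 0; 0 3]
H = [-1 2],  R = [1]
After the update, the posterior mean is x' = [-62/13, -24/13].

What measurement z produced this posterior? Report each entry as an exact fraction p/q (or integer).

x̄ = F·x = [-6, 0]
P̄ = F·P·Fᵀ + Q = [12 -2; -2 11]
S = H·P̄·Hᵀ + R = [65]
K = P̄·Hᵀ·S⁻¹ = [-16/65; 24/65]
x' − x̄ = [16/13, -24/13] = K·y
y = (KᵀK)⁻¹·Kᵀ·(x' − x̄) = [-5]
z = y + H·x̄ = [-5] + [6] = [1]

z = [1]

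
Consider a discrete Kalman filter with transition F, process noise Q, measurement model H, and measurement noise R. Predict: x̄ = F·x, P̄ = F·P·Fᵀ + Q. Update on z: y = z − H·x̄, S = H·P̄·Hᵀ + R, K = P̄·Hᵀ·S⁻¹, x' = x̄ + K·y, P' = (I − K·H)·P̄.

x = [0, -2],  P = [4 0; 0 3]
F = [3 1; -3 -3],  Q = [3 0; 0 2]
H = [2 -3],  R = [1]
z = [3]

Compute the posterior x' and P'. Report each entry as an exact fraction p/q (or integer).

x̄ = F·x = [-2, 6]
P̄ = F·P·Fᵀ + Q = [42 -45; -45 65]
y = z − H·x̄ = [25]
S = H·P̄·Hᵀ + R = [1294]
K = P̄·Hᵀ·S⁻¹ = [219/1294; -285/1294]
x' = x̄ + K·y = [2887/1294, 639/1294]
P' = (I − K·H)·P̄ = [6387/1294 4185/1294; 4185/1294 2885/1294]

x' = [2887/1294, 639/1294]
P' = [6387/1294 4185/1294; 4185/1294 2885/1294]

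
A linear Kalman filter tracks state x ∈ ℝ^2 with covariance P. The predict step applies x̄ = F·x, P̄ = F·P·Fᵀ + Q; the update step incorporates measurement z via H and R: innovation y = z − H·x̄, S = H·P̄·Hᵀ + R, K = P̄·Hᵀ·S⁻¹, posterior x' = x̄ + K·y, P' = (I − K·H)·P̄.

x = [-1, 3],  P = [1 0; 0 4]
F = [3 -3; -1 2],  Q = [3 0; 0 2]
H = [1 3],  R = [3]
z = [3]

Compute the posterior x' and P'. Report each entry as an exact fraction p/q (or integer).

x' = [-87/10, 4]
P' = [597/20 -21/2; -21/2 4]

x̄ = F·x = [-12, 7]
P̄ = F·P·Fᵀ + Q = [48 -27; -27 19]
y = z − H·x̄ = [-6]
S = H·P̄·Hᵀ + R = [60]
K = P̄·Hᵀ·S⁻¹ = [-11/20; 1/2]
x' = x̄ + K·y = [-87/10, 4]
P' = (I − K·H)·P̄ = [597/20 -21/2; -21/2 4]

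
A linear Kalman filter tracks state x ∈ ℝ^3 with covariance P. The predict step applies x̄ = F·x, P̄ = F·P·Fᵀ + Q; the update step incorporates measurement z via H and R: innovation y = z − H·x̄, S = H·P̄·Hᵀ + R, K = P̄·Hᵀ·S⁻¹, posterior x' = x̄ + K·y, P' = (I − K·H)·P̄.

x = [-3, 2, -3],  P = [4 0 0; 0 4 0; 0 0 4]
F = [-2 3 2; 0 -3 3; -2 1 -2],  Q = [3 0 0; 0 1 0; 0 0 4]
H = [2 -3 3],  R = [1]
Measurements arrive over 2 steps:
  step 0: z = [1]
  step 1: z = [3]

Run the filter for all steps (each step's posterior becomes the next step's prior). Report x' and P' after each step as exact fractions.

step 0: x̄ = F·x = [6, -15, 14]
step 0: P̄ = F·P·Fᵀ + Q = [71 -12 12; -12 73 -36; 12 -36 40]
step 0: y = z − H·x̄ = [-98]
step 0: S = H·P̄·Hᵀ + R = [2238]
step 0: K = P̄·Hᵀ·S⁻¹ = [107/1119; -117/746; 42/373]
step 0: x' = x̄ + K·y = [-3772/1119, 138/373, 1106/373]
step 0: P' = (I − K·H)·P̄ = [56551/1119 8043/373 -4512/373; 8043/373 13391/746 1314/373; -4512/373 1314/373 4336/373]
step 1: x̄ = F·x = [15422/1119, 2904/373, 1322/1119]
step 1: P̄ = F·P·Fᵀ + Q = [656831/2238 90057/746 51263/2238; 90057/746 152009/746 82107/746; 51263/2238 82107/746 164453/2238]
step 1: y = z − H·x̄ = [-5317/1119]
step 1: S = H·P̄·Hᵀ + R = [576604/1119]
step 1: K = P̄·Hᵀ·S⁻¹ = [328469/576604; -11097/144151; -71539/576604]
step 1: x' = x̄ + K·y = [6385985/576604, 1175019/144151, 1021129/576604]
step 1: P' = (I − K·H)·P̄ = [72809479/576604 41318553/288302 34206943/576604; 41318553/288302 57865595/288302 30312495/288302; 34206943/576604 30312495/288302 37796515/576604]

step 0: x' = [-3772/1119, 138/373, 1106/373], P' = [56551/1119 8043/373 -4512/373; 8043/373 13391/746 1314/373; -4512/373 1314/373 4336/373]
step 1: x' = [6385985/576604, 1175019/144151, 1021129/576604], P' = [72809479/576604 41318553/288302 34206943/576604; 41318553/288302 57865595/288302 30312495/288302; 34206943/576604 30312495/288302 37796515/576604]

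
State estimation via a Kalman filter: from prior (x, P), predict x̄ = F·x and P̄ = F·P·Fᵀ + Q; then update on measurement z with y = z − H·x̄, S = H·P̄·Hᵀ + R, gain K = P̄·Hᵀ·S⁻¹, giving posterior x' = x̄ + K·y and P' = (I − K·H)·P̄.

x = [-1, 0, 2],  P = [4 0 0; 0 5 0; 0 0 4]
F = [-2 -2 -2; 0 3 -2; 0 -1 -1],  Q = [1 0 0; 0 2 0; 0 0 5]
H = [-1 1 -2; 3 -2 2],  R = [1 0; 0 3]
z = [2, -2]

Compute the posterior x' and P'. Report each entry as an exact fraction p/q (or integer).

x̄ = F·x = [-2, -4, -2]
P̄ = F·P·Fᵀ + Q = [53 -14 18; -14 63 -7; 18 -7 14]
y = z − H·x̄ = [0, 0]
S = H·P̄·Hᵀ + R = [301 -597; -597 1228]
K = P̄·Hᵀ·S⁻¹ = [6647/13219 5632/13219; 3094/13219 -455/13219; -7772/13219 -2745/13219]
x' = x̄ + K·y = [-2, -4, -2]
P' = (I − K·H)·P̄ = [129312/13219 235081/13219 49561/13219; 235081/13219 468433/13219 115129/13219; 49561/13219 115129/13219 36670/13219]

x' = [-2, -4, -2]
P' = [129312/13219 235081/13219 49561/13219; 235081/13219 468433/13219 115129/13219; 49561/13219 115129/13219 36670/13219]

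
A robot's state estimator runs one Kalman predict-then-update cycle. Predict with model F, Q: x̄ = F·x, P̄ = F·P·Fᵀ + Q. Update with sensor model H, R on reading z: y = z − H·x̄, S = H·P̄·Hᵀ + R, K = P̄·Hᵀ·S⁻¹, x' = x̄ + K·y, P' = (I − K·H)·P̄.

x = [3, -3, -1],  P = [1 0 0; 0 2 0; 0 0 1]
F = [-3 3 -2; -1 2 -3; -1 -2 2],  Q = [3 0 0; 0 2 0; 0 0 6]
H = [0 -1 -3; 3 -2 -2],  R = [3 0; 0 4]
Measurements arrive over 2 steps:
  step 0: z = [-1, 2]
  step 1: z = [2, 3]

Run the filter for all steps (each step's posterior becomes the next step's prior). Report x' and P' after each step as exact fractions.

step 0: x̄ = F·x = [-16, -6, 1]
step 0: P̄ = F·P·Fᵀ + Q = [34 21 -13; 21 20 -13; -13 -13 19]
step 0: y = z − H·x̄ = [-4, 40]
step 0: S = H·P̄·Hᵀ + R = [116 104; 104 266]
step 0: K = P̄·Hᵀ·S⁻¹ = [-1039/5010 1013/2505; -7/3340 309/1670; -160/501 -67/1002]
step 0: x' = x̄ + K·y = [2518/2505, 1177/835, -199/501]
step 0: P' = (I − K·H)·P̄ = [7403/2505 8559/1670 -752/501; 8559/1670 36651/3340 -1221/334; -752/501 -1221/334 1541/1002]
step 1: x̄ = F·x = [5029/2505, 7529/2505, -2314/501]
step 1: P̄ = F·P·Fᵀ + Q = [682493/10020 344789/5010 -39230/501; 344789/5010 386029/5010 -44200/501; -39230/501 -44200/501 57490/501]
step 1: y = z − H·x̄ = [-22171/2505, -5218/835]
step 1: S = H·P̄·Hᵀ + R = [2923159/5010 1060597/1670; 1060597/1670 2646071/3340]
step 1: K = P̄·Hᵀ·S⁻¹ = [-205132210/1180467401 497177211/1180467401; 66690097/1180467401 287466828/1180467401; -399842740/1180467401 -108549440/1180467401]
step 1: x' = x̄ + K·y = [1078540809/1180467401, 1161336206/1180467401, -1235074454/1180467401]
step 1: P' = (I − K·H)·P̄ = [3453176648/1180467401 5970417510/1180467401 -1785006960/1180467401; 5970417510/1180467401 12671074059/1180467401 -4290381450/1180467401; -1785006960/1180467401 -4290381450/1180467401 1829969890/1180467401]

step 0: x' = [2518/2505, 1177/835, -199/501], P' = [7403/2505 8559/1670 -752/501; 8559/1670 36651/3340 -1221/334; -752/501 -1221/334 1541/1002]
step 1: x' = [1078540809/1180467401, 1161336206/1180467401, -1235074454/1180467401], P' = [3453176648/1180467401 5970417510/1180467401 -1785006960/1180467401; 5970417510/1180467401 12671074059/1180467401 -4290381450/1180467401; -1785006960/1180467401 -4290381450/1180467401 1829969890/1180467401]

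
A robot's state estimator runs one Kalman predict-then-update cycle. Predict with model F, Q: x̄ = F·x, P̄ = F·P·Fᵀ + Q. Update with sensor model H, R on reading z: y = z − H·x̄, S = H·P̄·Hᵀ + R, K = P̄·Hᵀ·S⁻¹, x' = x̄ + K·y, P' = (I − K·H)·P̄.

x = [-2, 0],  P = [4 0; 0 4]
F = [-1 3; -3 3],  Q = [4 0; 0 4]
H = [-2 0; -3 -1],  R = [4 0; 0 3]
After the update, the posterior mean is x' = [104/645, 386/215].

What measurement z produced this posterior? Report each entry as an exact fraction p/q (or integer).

z = [-1, -2]

x̄ = F·x = [2, 6]
P̄ = F·P·Fᵀ + Q = [44 48; 48 76]
S = H·P̄·Hᵀ + R = [180 360; 360 763]
K = P̄·Hᵀ·S⁻¹ = [-586/1935 -4/43; 496/645 -28/43]
x' − x̄ = [-1186/645, -904/215] = K·y
y = (KᵀK)⁻¹·Kᵀ·(x' − x̄) = [3, 10]
z = y + H·x̄ = [3, 10] + [-4, -12] = [-1, -2]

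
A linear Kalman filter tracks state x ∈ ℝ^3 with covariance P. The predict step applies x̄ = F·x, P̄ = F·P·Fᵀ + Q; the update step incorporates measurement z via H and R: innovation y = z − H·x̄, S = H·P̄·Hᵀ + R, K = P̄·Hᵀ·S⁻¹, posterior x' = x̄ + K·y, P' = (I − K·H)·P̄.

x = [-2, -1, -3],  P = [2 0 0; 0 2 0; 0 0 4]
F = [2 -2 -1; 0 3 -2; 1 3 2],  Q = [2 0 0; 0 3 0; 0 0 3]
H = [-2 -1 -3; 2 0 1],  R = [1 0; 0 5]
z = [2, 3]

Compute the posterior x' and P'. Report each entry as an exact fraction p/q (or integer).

x̄ = F·x = [1, 3, -11]
P̄ = F·P·Fᵀ + Q = [22 -4 -16; -4 37 2; -16 2 39]
y = z − H·x̄ = [-26, 12]
S = H·P̄·Hᵀ + R = [281 -71; -71 68]
K = P̄·Hᵀ·S⁻¹ = [844/4689 2812/4689; -2806/14067 -4171/14067; -5419/14067 -4210/14067]
x' = x̄ + K·y = [16489/4689, 65105/14067, -64363/14067]
P' = (I − K·H)·P̄ = [5890/1563 27656/4689 -21280/4689; 27656/4689 397243/14067 -186791/14067; -21280/4689 -186791/14067 106630/14067]

x' = [16489/4689, 65105/14067, -64363/14067]
P' = [5890/1563 27656/4689 -21280/4689; 27656/4689 397243/14067 -186791/14067; -21280/4689 -186791/14067 106630/14067]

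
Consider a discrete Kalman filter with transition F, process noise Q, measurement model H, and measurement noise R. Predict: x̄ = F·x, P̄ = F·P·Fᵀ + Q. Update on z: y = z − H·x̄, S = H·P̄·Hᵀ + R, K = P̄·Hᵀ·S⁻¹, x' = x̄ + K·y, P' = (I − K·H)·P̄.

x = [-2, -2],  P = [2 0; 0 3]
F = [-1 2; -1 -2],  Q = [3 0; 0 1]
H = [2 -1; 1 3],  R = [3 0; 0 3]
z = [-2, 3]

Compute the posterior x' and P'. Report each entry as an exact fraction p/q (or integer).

x̄ = F·x = [-2, 6]
P̄ = F·P·Fᵀ + Q = [17 -10; -10 15]
y = z − H·x̄ = [8, -13]
S = H·P̄·Hᵀ + R = [126 -61; -61 95]
K = P̄·Hᵀ·S⁻¹ = [3387/8249 1046/8249; -1190/8249 2275/8249]
x' = x̄ + K·y = [-3000/8249, 10399/8249]
P' = (I − K·H)·P̄ = [4803/8249 -555/8249; -555/8249 2460/8249]

x' = [-3000/8249, 10399/8249]
P' = [4803/8249 -555/8249; -555/8249 2460/8249]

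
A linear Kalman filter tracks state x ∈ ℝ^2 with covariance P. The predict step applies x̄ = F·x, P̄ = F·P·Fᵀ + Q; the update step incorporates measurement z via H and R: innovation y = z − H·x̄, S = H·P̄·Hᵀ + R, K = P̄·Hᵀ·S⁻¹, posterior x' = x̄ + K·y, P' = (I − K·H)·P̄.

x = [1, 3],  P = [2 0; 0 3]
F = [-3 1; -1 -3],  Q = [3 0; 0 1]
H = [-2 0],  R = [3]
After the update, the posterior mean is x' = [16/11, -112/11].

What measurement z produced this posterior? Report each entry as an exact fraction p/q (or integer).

z = [-3]

x̄ = F·x = [0, -10]
P̄ = F·P·Fᵀ + Q = [24 -3; -3 30]
S = H·P̄·Hᵀ + R = [99]
K = P̄·Hᵀ·S⁻¹ = [-16/33; 2/33]
x' − x̄ = [16/11, -2/11] = K·y
y = (KᵀK)⁻¹·Kᵀ·(x' − x̄) = [-3]
z = y + H·x̄ = [-3] + [0] = [-3]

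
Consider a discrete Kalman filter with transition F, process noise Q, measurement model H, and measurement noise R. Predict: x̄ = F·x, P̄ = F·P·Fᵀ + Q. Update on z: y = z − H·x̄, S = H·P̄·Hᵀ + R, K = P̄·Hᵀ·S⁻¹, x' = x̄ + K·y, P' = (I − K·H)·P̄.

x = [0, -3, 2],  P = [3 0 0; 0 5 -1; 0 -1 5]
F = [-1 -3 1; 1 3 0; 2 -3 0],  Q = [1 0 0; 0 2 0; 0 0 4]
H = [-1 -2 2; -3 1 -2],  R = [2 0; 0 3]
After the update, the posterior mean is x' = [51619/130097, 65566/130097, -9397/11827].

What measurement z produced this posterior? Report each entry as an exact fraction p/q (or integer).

x̄ = F·x = [11, -9, 9]
P̄ = F·P·Fᵀ + Q = [60 -51 42; -51 50 -39; 42 -39 61]
S = H·P̄·Hᵀ + R = [446 -821; -821 1803]
K = P̄·Hᵀ·S⁻¹ = [-31437/130097 -37044/130097; 1720/130097 21059/130097; 4477/11827 156/11827]
x' − x̄ = [-1379448/130097, 1236439/130097, -115840/11827] = K·y
y = (KᵀK)⁻¹·Kᵀ·(x' − x̄) = [-28, 61]
z = y + H·x̄ = [-28, 61] + [25, -60] = [-3, 1]

z = [-3, 1]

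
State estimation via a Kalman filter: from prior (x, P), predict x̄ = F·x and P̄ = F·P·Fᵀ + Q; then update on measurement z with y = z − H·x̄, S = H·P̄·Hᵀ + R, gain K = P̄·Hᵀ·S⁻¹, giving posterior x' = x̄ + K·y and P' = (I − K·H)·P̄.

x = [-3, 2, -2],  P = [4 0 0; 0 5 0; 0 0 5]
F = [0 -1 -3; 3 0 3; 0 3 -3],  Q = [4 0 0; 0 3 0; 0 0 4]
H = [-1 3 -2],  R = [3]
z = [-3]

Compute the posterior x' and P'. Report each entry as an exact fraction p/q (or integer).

x̄ = F·x = [4, -15, 12]
P̄ = F·P·Fᵀ + Q = [54 -45 30; -45 84 -45; 30 -45 94]
y = z − H·x̄ = [70]
S = H·P̄·Hᵀ + R = [2119]
K = P̄·Hᵀ·S⁻¹ = [-249/2119; 387/2119; -353/2119]
x' = x̄ + K·y = [-8954/2119, -4695/2119, 718/2119]
P' = (I − K·H)·P̄ = [52425/2119 1008/2119 -24327/2119; 1008/2119 28227/2119 41256/2119; -24327/2119 41256/2119 74577/2119]

x' = [-8954/2119, -4695/2119, 718/2119]
P' = [52425/2119 1008/2119 -24327/2119; 1008/2119 28227/2119 41256/2119; -24327/2119 41256/2119 74577/2119]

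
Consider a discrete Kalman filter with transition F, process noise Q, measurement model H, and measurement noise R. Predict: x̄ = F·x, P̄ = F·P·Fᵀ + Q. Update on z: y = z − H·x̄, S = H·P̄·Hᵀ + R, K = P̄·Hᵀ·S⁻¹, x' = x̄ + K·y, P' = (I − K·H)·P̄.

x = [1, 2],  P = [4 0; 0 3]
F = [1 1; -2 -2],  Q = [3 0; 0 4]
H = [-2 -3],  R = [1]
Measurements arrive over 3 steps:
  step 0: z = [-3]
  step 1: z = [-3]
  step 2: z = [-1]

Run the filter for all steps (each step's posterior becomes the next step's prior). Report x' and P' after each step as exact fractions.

step 0: x' = [153/161, 54/161], P' = [1126/161 -758/161; -758/161 528/161]
step 1: x' = [711/439, -54/439], P' = [1647/439 -1092/439; -1092/439 772/439]
step 2: x' = [49655/25271, -25702/25271], P' = [82804/25271 -54638/25271; -54638/25271 38808/25271]

step 0: x̄ = F·x = [3, -6]
step 0: P̄ = F·P·Fᵀ + Q = [10 -14; -14 32]
step 0: y = z − H·x̄ = [-15]
step 0: S = H·P̄·Hᵀ + R = [161]
step 0: K = P̄·Hᵀ·S⁻¹ = [22/161; -68/161]
step 0: x' = x̄ + K·y = [153/161, 54/161]
step 0: P' = (I − K·H)·P̄ = [1126/161 -758/161; -758/161 528/161]
step 1: x̄ = F·x = [9/7, -18/7]
step 1: P̄ = F·P·Fᵀ + Q = [27/7 -12/7; -12/7 52/7]
step 1: y = z − H·x̄ = [-57/7]
step 1: S = H·P̄·Hᵀ + R = [439/7]
step 1: K = P̄·Hᵀ·S⁻¹ = [-18/439; -132/439]
step 1: x' = x̄ + K·y = [711/439, -54/439]
step 1: P' = (I − K·H)·P̄ = [1647/439 -1092/439; -1092/439 772/439]
step 2: x̄ = F·x = [657/439, -1314/439]
step 2: P̄ = F·P·Fᵀ + Q = [1552/439 -470/439; -470/439 2696/439]
step 2: y = z − H·x̄ = [-3067/439]
step 2: S = H·P̄·Hᵀ + R = [25271/439]
step 2: K = P̄·Hᵀ·S⁻¹ = [-1694/25271; -7148/25271]
step 2: x' = x̄ + K·y = [49655/25271, -25702/25271]
step 2: P' = (I − K·H)·P̄ = [82804/25271 -54638/25271; -54638/25271 38808/25271]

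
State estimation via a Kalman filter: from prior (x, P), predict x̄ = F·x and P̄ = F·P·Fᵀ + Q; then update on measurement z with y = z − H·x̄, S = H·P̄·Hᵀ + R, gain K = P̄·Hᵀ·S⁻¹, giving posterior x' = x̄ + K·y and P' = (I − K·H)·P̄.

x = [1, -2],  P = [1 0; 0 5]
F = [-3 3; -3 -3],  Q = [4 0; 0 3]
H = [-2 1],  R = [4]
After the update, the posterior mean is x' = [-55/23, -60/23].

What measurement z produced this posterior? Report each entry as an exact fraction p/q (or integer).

z = [2]

x̄ = F·x = [-9, 3]
P̄ = F·P·Fᵀ + Q = [58 -36; -36 57]
S = H·P̄·Hᵀ + R = [437]
K = P̄·Hᵀ·S⁻¹ = [-8/23; 129/437]
x' − x̄ = [152/23, -129/23] = K·y
y = (KᵀK)⁻¹·Kᵀ·(x' − x̄) = [-19]
z = y + H·x̄ = [-19] + [21] = [2]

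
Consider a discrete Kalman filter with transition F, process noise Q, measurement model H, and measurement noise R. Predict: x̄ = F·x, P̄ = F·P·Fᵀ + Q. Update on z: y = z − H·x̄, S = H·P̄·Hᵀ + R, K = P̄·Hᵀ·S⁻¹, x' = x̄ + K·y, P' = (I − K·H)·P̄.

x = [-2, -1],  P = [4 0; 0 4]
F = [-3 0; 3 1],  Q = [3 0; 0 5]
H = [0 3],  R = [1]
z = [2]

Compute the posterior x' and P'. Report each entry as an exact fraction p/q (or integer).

x̄ = F·x = [6, -7]
P̄ = F·P·Fᵀ + Q = [39 -36; -36 45]
y = z − H·x̄ = [23]
S = H·P̄·Hᵀ + R = [406]
K = P̄·Hᵀ·S⁻¹ = [-54/203; 135/406]
x' = x̄ + K·y = [-24/203, 263/406]
P' = (I − K·H)·P̄ = [2085/203 -18/203; -18/203 45/406]

x' = [-24/203, 263/406]
P' = [2085/203 -18/203; -18/203 45/406]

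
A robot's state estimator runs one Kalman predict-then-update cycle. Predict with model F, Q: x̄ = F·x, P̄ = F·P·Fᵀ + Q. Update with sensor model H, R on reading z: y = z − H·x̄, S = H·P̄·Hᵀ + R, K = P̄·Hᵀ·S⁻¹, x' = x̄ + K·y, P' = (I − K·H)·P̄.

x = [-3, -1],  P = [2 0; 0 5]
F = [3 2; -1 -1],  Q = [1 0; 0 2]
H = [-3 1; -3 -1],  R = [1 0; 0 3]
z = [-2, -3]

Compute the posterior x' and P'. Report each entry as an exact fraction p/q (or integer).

x̄ = F·x = [-11, 4]
P̄ = F·P·Fᵀ + Q = [39 -16; -16 9]
y = z − H·x̄ = [-39, -32]
S = H·P̄·Hᵀ + R = [457 342; 342 267]
K = P̄·Hᵀ·S⁻¹ = [-323/1685 -671/5055; 627/1685 -557/1685]
x' = x̄ + K·y = [3658/5055, 111/1685]
P' = (I − K·H)·P̄ = [497/5055 174/1685; 174/1685 1149/1685]

x' = [3658/5055, 111/1685]
P' = [497/5055 174/1685; 174/1685 1149/1685]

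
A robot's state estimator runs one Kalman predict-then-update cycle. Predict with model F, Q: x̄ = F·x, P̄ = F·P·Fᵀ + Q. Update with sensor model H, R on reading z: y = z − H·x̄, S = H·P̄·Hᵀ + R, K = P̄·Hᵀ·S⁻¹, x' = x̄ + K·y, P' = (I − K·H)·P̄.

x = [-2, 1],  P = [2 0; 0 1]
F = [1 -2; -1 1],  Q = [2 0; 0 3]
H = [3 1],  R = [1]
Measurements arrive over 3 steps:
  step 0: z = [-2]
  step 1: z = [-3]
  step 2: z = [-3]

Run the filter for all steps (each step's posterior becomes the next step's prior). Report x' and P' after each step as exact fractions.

step 0: x̄ = F·x = [-4, 3]
step 0: P̄ = F·P·Fᵀ + Q = [8 -4; -4 6]
step 0: y = z − H·x̄ = [7]
step 0: S = H·P̄·Hᵀ + R = [55]
step 0: K = P̄·Hᵀ·S⁻¹ = [4/11; -6/55]
step 0: x' = x̄ + K·y = [-16/11, 123/55]
step 0: P' = (I − K·H)·P̄ = [8/11 -20/11; -20/11 294/55]
step 1: x̄ = F·x = [-326/55, 203/55]
step 1: P̄ = F·P·Fᵀ + Q = [1726/55 -928/55; -928/55 699/55]
step 1: y = z − H·x̄ = [122/11]
step 1: S = H·P̄·Hᵀ + R = [2144/11]
step 1: K = P̄·Hᵀ·S⁻¹ = [425/1072; -417/2144]
step 1: x' = x̄ + K·y = [-4101/2680, 8221/5360]
step 1: P' = (I − K·H)·P̄ = [2001/2680 -9881/5360; -9881/5360 57201/10720]
step 2: x̄ = F·x = [-6161/1340, 16423/5360]
step 2: P̄ = F·P·Fᵀ + Q = [21081/670 -45423/2680; -45423/2680 136889/10720]
step 2: y = z − H·x̄ = [41429/5360]
step 2: S = H·P̄·Hᵀ + R = [2093121/10720]
step 2: K = P̄·Hᵀ·S⁻¹ = [30748/77523; -408187/2093121]
step 2: x' = x̄ + K·y = [-118772/77523, 3258311/2093121]
step 2: P' = (I − K·H)·P̄ = [19320/25841 -143132/77523; -143132/77523 11185505/2093121]

step 0: x' = [-16/11, 123/55], P' = [8/11 -20/11; -20/11 294/55]
step 1: x' = [-4101/2680, 8221/5360], P' = [2001/2680 -9881/5360; -9881/5360 57201/10720]
step 2: x' = [-118772/77523, 3258311/2093121], P' = [19320/25841 -143132/77523; -143132/77523 11185505/2093121]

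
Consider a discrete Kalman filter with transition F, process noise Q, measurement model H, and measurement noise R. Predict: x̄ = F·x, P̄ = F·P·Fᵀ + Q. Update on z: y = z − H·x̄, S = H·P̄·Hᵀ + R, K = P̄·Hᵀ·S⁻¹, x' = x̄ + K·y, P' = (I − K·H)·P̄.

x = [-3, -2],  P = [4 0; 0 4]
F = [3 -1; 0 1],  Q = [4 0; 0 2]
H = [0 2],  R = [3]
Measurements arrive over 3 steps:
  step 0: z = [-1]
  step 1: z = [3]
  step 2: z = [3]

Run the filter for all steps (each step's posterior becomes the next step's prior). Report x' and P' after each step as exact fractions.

step 0: x' = [-71/9, -2/3], P' = [1124/27 -4/9; -4/9 2/3]
step 1: x' = [-995/41, 42/41], P' = [15614/41 -18/41; -18/41 24/41]
step 2: x' = [-40533/547, 762/547], P' = [1878178/547 -234/547; -234/547 318/547]

step 0: x̄ = F·x = [-7, -2]
step 0: P̄ = F·P·Fᵀ + Q = [44 -4; -4 6]
step 0: y = z − H·x̄ = [3]
step 0: S = H·P̄·Hᵀ + R = [27]
step 0: K = P̄·Hᵀ·S⁻¹ = [-8/27; 4/9]
step 0: x' = x̄ + K·y = [-71/9, -2/3]
step 0: P' = (I − K·H)·P̄ = [1124/27 -4/9; -4/9 2/3]
step 1: x̄ = F·x = [-23, -2/3]
step 1: P̄ = F·P·Fᵀ + Q = [382 -2; -2 8/3]
step 1: y = z − H·x̄ = [13/3]
step 1: S = H·P̄·Hᵀ + R = [41/3]
step 1: K = P̄·Hᵀ·S⁻¹ = [-12/41; 16/41]
step 1: x' = x̄ + K·y = [-995/41, 42/41]
step 1: P' = (I − K·H)·P̄ = [15614/41 -18/41; -18/41 24/41]
step 2: x̄ = F·x = [-3027/41, 42/41]
step 2: P̄ = F·P·Fᵀ + Q = [140822/41 -78/41; -78/41 106/41]
step 2: y = z − H·x̄ = [39/41]
step 2: S = H·P̄·Hᵀ + R = [547/41]
step 2: K = P̄·Hᵀ·S⁻¹ = [-156/547; 212/547]
step 2: x' = x̄ + K·y = [-40533/547, 762/547]
step 2: P' = (I − K·H)·P̄ = [1878178/547 -234/547; -234/547 318/547]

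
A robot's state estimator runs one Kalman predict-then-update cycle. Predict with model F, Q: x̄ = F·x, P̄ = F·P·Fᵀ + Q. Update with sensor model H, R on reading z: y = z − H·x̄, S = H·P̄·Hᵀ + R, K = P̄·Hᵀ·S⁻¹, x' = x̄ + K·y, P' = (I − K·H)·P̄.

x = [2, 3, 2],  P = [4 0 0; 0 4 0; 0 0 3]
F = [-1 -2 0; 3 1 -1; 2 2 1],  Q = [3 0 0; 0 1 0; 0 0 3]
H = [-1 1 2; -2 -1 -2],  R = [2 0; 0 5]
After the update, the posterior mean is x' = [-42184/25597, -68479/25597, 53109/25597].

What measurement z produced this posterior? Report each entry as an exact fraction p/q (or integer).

z = [3, 2]

x̄ = F·x = [-8, 7, 12]
P̄ = F·P·Fᵀ + Q = [23 -20 -24; -20 44 29; -24 29 38]
S = H·P̄·Hᵀ + R = [473 -198; -198 137]
K = P̄·Hᵀ·S⁻¹ = [-8111/25597 -692/2327; 4438/25597 -470/2327; 6387/25597 -129/2327]
x' − x̄ = [162592/25597, -247658/25597, -254055/25597] = K·y
y = (KᵀK)⁻¹·Kᵀ·(x' − x̄) = [-36, 17]
z = y + H·x̄ = [-36, 17] + [39, -15] = [3, 2]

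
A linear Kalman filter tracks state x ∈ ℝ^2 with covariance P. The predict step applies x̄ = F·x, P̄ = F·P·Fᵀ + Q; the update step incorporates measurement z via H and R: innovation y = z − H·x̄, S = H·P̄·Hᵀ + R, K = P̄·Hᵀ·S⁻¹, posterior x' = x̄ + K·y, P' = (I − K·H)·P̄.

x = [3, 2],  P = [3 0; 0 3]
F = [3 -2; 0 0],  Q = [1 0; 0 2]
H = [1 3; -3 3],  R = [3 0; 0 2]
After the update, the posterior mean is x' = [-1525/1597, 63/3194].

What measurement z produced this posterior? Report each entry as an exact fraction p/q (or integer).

z = [-1, 3]

x̄ = F·x = [5, 0]
P̄ = F·P·Fᵀ + Q = [40 0; 0 2]
S = H·P̄·Hᵀ + R = [61 -102; -102 380]
K = P̄·Hᵀ·S⁻¹ = [370/1597 -405/1597; 723/3194 489/6388]
x' − x̄ = [-9510/1597, 63/3194] = K·y
y = (KᵀK)⁻¹·Kᵀ·(x' − x̄) = [-6, 18]
z = y + H·x̄ = [-6, 18] + [5, -15] = [-1, 3]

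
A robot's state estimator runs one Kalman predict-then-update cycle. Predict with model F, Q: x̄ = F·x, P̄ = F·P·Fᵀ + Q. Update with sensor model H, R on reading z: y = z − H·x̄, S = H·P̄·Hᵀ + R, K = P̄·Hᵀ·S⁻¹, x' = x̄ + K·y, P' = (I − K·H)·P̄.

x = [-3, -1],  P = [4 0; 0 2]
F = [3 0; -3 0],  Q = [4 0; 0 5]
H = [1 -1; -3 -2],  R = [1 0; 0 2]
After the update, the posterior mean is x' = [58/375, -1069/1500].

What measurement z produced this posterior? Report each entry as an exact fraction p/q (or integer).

z = [1, 1]

x̄ = F·x = [-9, 9]
P̄ = F·P·Fᵀ + Q = [40 -36; -36 41]
S = H·P̄·Hᵀ + R = [154 -74; -74 94]
K = P̄·Hᵀ·S⁻¹ = [449/1125 -221/1125; -2657/4500 -847/4500]
x' − x̄ = [3433/375, -14569/1500] = K·y
y = (KᵀK)⁻¹·Kᵀ·(x' − x̄) = [19, -8]
z = y + H·x̄ = [19, -8] + [-18, 9] = [1, 1]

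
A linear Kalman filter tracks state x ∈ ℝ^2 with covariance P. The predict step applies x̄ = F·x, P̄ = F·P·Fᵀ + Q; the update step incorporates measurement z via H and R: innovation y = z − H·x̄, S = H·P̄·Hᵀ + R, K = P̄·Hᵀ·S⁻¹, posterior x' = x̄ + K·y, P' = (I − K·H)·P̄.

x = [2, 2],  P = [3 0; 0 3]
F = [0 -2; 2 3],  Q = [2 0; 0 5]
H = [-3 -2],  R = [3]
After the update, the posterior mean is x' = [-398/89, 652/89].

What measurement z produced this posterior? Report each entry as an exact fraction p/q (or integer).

x̄ = F·x = [-4, 10]
P̄ = F·P·Fᵀ + Q = [14 -18; -18 44]
S = H·P̄·Hᵀ + R = [89]
K = P̄·Hᵀ·S⁻¹ = [-6/89; -34/89]
x' − x̄ = [-42/89, -238/89] = K·y
y = (KᵀK)⁻¹·Kᵀ·(x' − x̄) = [7]
z = y + H·x̄ = [7] + [-8] = [-1]

z = [-1]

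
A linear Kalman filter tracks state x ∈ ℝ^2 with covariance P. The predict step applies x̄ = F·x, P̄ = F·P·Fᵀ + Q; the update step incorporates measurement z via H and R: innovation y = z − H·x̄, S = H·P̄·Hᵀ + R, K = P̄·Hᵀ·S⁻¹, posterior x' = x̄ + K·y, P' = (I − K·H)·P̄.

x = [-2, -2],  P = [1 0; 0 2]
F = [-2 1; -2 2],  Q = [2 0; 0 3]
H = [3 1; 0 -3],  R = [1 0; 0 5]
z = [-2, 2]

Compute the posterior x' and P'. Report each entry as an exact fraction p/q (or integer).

x' = [-1714/5351, -4674/5351]
P' = [824/5351 -800/5351; -800/5351 2595/5351]

x̄ = F·x = [2, 0]
P̄ = F·P·Fᵀ + Q = [8 8; 8 15]
y = z − H·x̄ = [-8, 2]
S = H·P̄·Hᵀ + R = [136 -117; -117 140]
K = P̄·Hᵀ·S⁻¹ = [1672/5351 480/5351; 195/5351 -1557/5351]
x' = x̄ + K·y = [-1714/5351, -4674/5351]
P' = (I − K·H)·P̄ = [824/5351 -800/5351; -800/5351 2595/5351]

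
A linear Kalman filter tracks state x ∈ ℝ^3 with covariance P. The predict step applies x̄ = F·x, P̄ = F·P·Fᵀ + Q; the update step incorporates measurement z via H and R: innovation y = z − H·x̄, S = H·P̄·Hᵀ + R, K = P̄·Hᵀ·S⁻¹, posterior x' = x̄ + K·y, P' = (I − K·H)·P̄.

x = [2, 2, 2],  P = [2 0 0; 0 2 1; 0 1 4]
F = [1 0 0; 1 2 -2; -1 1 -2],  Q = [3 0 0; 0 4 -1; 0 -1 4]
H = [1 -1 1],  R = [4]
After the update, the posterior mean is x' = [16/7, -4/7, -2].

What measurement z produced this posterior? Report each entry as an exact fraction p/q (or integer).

x̄ = F·x = [2, 2, -4]
P̄ = F·P·Fᵀ + Q = [5 2 -2; 2 22 11; -2 11 20]
S = H·P̄·Hᵀ + R = [21]
K = P̄·Hᵀ·S⁻¹ = [1/21; -3/7; 1/3]
x' − x̄ = [2/7, -18/7, 2] = K·y
y = (KᵀK)⁻¹·Kᵀ·(x' − x̄) = [6]
z = y + H·x̄ = [6] + [-4] = [2]

z = [2]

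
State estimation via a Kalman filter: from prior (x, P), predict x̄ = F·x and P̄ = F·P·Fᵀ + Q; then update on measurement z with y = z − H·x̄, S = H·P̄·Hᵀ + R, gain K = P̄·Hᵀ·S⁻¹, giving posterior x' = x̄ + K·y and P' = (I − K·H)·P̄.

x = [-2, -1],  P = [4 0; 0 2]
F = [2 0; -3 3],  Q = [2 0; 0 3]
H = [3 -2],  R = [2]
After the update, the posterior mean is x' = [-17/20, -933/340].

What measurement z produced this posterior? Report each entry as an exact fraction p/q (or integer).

x̄ = F·x = [-4, 3]
P̄ = F·P·Fᵀ + Q = [18 -24; -24 57]
S = H·P̄·Hᵀ + R = [680]
K = P̄·Hᵀ·S⁻¹ = [3/20; -93/340]
x' − x̄ = [63/20, -1953/340] = K·y
y = (KᵀK)⁻¹·Kᵀ·(x' − x̄) = [21]
z = y + H·x̄ = [21] + [-18] = [3]

z = [3]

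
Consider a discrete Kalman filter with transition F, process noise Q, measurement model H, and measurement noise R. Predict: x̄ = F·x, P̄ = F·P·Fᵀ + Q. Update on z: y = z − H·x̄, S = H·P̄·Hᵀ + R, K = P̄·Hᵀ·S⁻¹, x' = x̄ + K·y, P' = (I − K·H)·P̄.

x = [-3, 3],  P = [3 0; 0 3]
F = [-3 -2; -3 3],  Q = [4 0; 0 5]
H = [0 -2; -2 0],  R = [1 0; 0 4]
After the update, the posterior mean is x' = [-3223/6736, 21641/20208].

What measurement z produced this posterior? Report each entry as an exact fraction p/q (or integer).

z = [-2, 1]

x̄ = F·x = [3, 18]
P̄ = F·P·Fᵀ + Q = [43 9; 9 59]
S = H·P̄·Hᵀ + R = [237 36; 36 176]
K = P̄·Hᵀ·S⁻¹ = [-3/1684 -3289/6736; -2515/5052 -3/6736]
x' − x̄ = [-23431/6736, -342103/20208] = K·y
y = (KᵀK)⁻¹·Kᵀ·(x' − x̄) = [34, 7]
z = y + H·x̄ = [34, 7] + [-36, -6] = [-2, 1]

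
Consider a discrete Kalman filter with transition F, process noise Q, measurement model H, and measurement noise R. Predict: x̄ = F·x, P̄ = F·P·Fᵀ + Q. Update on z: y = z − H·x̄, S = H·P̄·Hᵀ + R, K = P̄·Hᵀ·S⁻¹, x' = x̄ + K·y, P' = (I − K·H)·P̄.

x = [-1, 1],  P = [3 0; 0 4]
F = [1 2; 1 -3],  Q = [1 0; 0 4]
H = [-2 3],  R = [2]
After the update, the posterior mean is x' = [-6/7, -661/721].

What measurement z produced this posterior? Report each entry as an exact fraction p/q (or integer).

z = [-1]

x̄ = F·x = [1, -4]
P̄ = F·P·Fᵀ + Q = [20 -21; -21 43]
S = H·P̄·Hᵀ + R = [721]
K = P̄·Hᵀ·S⁻¹ = [-1/7; 171/721]
x' − x̄ = [-13/7, 2223/721] = K·y
y = (KᵀK)⁻¹·Kᵀ·(x' − x̄) = [13]
z = y + H·x̄ = [13] + [-14] = [-1]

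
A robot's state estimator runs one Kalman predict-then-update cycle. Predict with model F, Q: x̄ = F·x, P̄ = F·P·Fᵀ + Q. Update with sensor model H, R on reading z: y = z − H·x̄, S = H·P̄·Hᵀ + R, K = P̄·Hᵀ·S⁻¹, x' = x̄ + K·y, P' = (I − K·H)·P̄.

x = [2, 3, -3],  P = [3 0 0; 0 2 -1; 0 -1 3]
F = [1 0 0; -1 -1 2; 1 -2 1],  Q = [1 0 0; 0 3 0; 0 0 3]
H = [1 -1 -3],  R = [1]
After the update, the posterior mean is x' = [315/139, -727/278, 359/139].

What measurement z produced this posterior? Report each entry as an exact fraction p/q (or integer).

z = [-3]

x̄ = F·x = [2, -11, -7]
P̄ = F·P·Fᵀ + Q = [4 -3 3; -3 24 12; 3 12 21]
S = H·P̄·Hᵀ + R = [278]
K = P̄·Hᵀ·S⁻¹ = [-1/139; -63/278; -36/139]
x' − x̄ = [37/139, 2331/278, 1332/139] = K·y
y = (KᵀK)⁻¹·Kᵀ·(x' − x̄) = [-37]
z = y + H·x̄ = [-37] + [34] = [-3]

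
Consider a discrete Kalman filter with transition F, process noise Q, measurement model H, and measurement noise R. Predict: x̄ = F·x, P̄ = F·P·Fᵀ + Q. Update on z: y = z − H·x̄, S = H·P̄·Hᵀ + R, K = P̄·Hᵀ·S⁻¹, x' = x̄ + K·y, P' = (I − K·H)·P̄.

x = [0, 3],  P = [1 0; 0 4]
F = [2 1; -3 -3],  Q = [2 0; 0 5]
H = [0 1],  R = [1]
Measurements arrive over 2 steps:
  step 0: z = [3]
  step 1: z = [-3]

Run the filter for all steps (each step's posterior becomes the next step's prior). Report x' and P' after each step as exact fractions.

step 0: x' = [-21/17, 47/17], P' = [62/17 -6/17; -6/17 50/51]
step 1: x' = [-7/13, -79/26], P' = [1688/351 -184/351; -184/351 685/702]

step 0: x̄ = F·x = [3, -9]
step 0: P̄ = F·P·Fᵀ + Q = [10 -18; -18 50]
step 0: y = z − H·x̄ = [12]
step 0: S = H·P̄·Hᵀ + R = [51]
step 0: K = P̄·Hᵀ·S⁻¹ = [-6/17; 50/51]
step 0: x' = x̄ + K·y = [-21/17, 47/17]
step 0: P' = (I − K·H)·P̄ = [62/17 -6/17; -6/17 50/51]
step 1: x̄ = F·x = [5/17, -78/17]
step 1: P̄ = F·P·Fᵀ + Q = [824/51 -368/17; -368/17 685/17]
step 1: y = z − H·x̄ = [27/17]
step 1: S = H·P̄·Hᵀ + R = [702/17]
step 1: K = P̄·Hᵀ·S⁻¹ = [-184/351; 685/702]
step 1: x' = x̄ + K·y = [-7/13, -79/26]
step 1: P' = (I − K·H)·P̄ = [1688/351 -184/351; -184/351 685/702]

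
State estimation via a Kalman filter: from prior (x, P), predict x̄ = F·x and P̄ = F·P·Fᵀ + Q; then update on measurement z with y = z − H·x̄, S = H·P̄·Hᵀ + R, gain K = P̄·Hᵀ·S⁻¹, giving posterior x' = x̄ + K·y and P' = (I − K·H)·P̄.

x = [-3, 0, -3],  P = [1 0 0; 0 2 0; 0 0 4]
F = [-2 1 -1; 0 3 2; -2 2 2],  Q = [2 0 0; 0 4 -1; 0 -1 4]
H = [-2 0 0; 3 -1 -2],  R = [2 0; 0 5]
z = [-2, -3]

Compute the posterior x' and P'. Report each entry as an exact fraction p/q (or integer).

x̄ = F·x = [9, -6, 0]
P̄ = F·P·Fᵀ + Q = [12 -2 0; -2 38 27; 0 27 32]
y = z − H·x̄ = [16, -36]
S = H·P̄·Hᵀ + R = [50 -76; -76 399]
K = P̄·Hᵀ·S⁻¹ = [-176/373 2/373; -154/373 -2298/7087; -182/373 -2275/7087]
x' = x̄ + K·y = [469/373, -6610/7087, 26572/7087]
P' = (I − K·H)·P̄ = [176/373 154/373 182/373; 154/373 55806/7087 -17769/7087; 182/373 -17769/7087 19759/7087]

x' = [469/373, -6610/7087, 26572/7087]
P' = [176/373 154/373 182/373; 154/373 55806/7087 -17769/7087; 182/373 -17769/7087 19759/7087]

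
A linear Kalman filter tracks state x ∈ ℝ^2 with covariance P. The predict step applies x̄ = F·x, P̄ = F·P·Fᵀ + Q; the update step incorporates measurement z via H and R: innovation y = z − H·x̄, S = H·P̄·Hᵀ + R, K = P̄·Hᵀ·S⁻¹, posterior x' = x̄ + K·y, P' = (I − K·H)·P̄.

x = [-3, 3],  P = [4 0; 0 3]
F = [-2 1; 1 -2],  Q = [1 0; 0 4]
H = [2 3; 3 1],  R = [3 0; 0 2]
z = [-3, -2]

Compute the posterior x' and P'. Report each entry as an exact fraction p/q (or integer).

x' = [-1113/5267, -5139/5267]
P' = [2202/5267 -2184/5267; -2184/5267 3630/5267]

x̄ = F·x = [9, -9]
P̄ = F·P·Fᵀ + Q = [20 -14; -14 20]
y = z − H·x̄ = [6, -20]
S = H·P̄·Hᵀ + R = [95 26; 26 118]
K = P̄·Hᵀ·S⁻¹ = [-716/5267 2211/5267; 2174/5267 -1461/5267]
x' = x̄ + K·y = [-1113/5267, -5139/5267]
P' = (I − K·H)·P̄ = [2202/5267 -2184/5267; -2184/5267 3630/5267]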